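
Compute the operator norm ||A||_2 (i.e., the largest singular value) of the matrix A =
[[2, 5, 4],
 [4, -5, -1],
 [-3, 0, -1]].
||A||_2 ≈ 8.0346 (= sqrt(largest eigenvalue of A^T A))

||A||_2 = sigma_max(A) = sqrt(lambda_max(A^T A)). Form the symmetric matrix M = A^T A =
[[29, -10, 7],
 [-10, 50, 25],
 [7, 25, 18]].
Its characteristic polynomial (trace, sum of principal 2x2 minors, determinant of M give the coefficients) is
  p(λ) = det(λ I - M) = λ^3 - 97λ^2 + 2098λ - 225.
No integer candidate from the rational root theorem (±divisors of 225) is a root, so the roots are irrational. The cubic discriminant is Δ = 4477857993 > 0, so there are three distinct real roots. p(0) = -225 and p(1) = 1777 have opposite signs, so a root lies in (0, 1); Newton's method refines it to λ ≈ 0.1078. p(32) = 351 and p(33) = -687 have opposite signs, so a root lies in (32, 33); Newton's method refines it to λ ≈ 32.3381. p(64) = -1121 and p(65) = 945 have opposite signs, so a root lies in (64, 65); Newton's method refines it to λ ≈ 64.5541. Check (Vieta): the three roots sum to 97, matching tr M = 97.
So the eigenvalues of A^T A are ≈ 0.1078, 32.3381, 64.5541 (all ≥ 0, as they must be for A^T A). The largest is λ_max ≈ 64.5541, hence ||A||_2 = sqrt(λ_max) ≈ 8.0346.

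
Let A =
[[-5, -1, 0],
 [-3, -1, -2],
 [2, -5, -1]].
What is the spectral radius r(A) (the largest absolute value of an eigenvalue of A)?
r(A) ≈ 5.7982

The eigenvalues of A are the roots of its characteristic polynomial. With M = A (coefficients from the trace, the sum of principal 2x2 minors, and det A):
  p(λ) = det(λ I - M) = λ^3 + 7λ^2 - 2λ - 52.
No integer candidate from the rational root theorem (±divisors of 52) is a root, so the roots are irrational. The cubic discriminant is Δ = 11668 > 0, so there are three distinct real roots. p(-6) = -4 and p(-5) = 8 have opposite signs, so a root lies in (-6, -5); Newton's method refines it to λ ≈ -5.7982. p(-4) = 4 and p(-3) = -10 have opposite signs, so a root lies in (-4, -3); Newton's method refines it to λ ≈ -3.6553. p(2) = -20 and p(3) = 32 have opposite signs, so a root lies in (2, 3); Newton's method refines it to λ ≈ 2.4535. Check (Vieta): the three roots sum to -7, matching tr M = -7.
Thus the eigenvalues (to 4 decimals) are -5.7982 (modulus 5.7982); -3.6553 (modulus 3.6553); 2.4535 (modulus 2.4535). The spectral radius is the largest modulus: r(A) ≈ 5.7982. (Cross-check: r(A) ≤ ||A||_2 ≈ 6.2137; equality holds whenever A is normal, though it can also hold for some non-normal A.)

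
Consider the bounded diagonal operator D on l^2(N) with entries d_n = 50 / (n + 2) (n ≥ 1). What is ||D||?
||D|| = 50/3 (attained at n = 1)

For D diagonal, ||D|| = sup_n |d_n| = sup_n 50/(n + 2). This is positive and strictly decreasing in n, so the supremum is attained at n = 1: d_1 = 50/(1 + 2) = 50/3. Hence ||D|| = 50/3.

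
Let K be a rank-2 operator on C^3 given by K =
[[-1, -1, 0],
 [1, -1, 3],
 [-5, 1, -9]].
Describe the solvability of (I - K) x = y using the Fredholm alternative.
(I - K) is invertible (det(I - K) = 29 ≠ 0), so for every y in C^3 the equation (I - K) x = y has a unique solution.

K has rank 2 and factors as K = U V^T = u1 v1^T + u2 v2^T with u1 = (1, 1, -1), v1 = (-1, -1, 0), u2 = (0, 1, -3), v2 = (2, 0, 3) (multiplying out reproduces the displayed K). The nonzero eigenvalues of U V^T coincide with those of the 2 x 2 matrix G = V^T U = [[v1·u1, v1·u2], [v2·u1, v2·u2]] = [[-2, -1], [-1, -9]], and by the Sylvester determinant identity det(I_3 - U V^T) = det(I_2 - V^T U) = det([[3, 1], [1, 10]]) = (3)(10) - (1)(1) = 29. (Direct check: I - K =
[[2, 1, 0],
 [-1, 2, -3],
 [5, -1, 10]]
has determinant 29.) The finite-dimensional Fredholm alternative says: either (I - K) is invertible, or ker(I - K) ≠ {0} and then range(I - K) = ker((I - K)^*)^⊥, with dim ker(I - K) = dim ker((I - K)^*). Since det(I - K) ≠ 0, 1 is not an eigenvalue of K and ker(I - K) = {0}, so we are in the first case: for every y there is a unique x = (I - K)^(-1) y. (Explicitly, by the Woodbury identity, (I - U V^T)^(-1) = I + U (I_2 - G)^(-1) V^T.)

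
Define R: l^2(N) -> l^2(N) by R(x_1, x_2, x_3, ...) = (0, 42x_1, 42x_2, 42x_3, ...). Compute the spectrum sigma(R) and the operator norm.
sigma(R) = closed disk {z in C : |z| ≤ 42}; ||R|| = 42

Note R = 42·U where U is the unit right shift (U x)_k = x_{k-1} (with x_0 := 0); so ||R|| = 42||U|| and sigma(R) = 42·sigma(U). ||R x||^2 = sum_{k≥1} |42x_k|^2 = 1764||x||^2, so ||R|| = 42 and sigma(R) ⊂ {|z| ≤ 42}. For any |lambda| < 42, the equation (R - lambda I) x = 0 forces x_1 = 0, then 42x_k = lambda x_{k+1} ⇒ x = 0, so R has no eigenvalues. But (R - lambda I) is not surjective for |lambda| < 42: solving (R - lambda I) x = e_1 would require x_n proportional to (lambda/42)^(-n), which is not in l^2. So every |lambda| < 42 lies in the residual spectrum. The boundary |lambda| = 42 is in the approximate point spectrum (the spectrum is closed). Hence sigma(R) is the closed disk of radius 42.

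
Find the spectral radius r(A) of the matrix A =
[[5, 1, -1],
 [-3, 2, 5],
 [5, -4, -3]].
r(A) ≈ 4.4362

The eigenvalues of A are the roots of its characteristic polynomial. With M = A (coefficients from the trace, the sum of principal 2x2 minors, and det A):
  p(λ) = det(λ I - M) = λ^3 - 4λ^2 + 17λ - 84.
No integer candidate from the rational root theorem (±divisors of 84) is a root, so the roots are irrational. The cubic discriminant is Δ = -124228 < 0, so there is one real root and a complex-conjugate pair. p(4) = -16 and p(5) = 26 have opposite signs, so a root lies in (4, 5); Newton's method refines it to λ ≈ 4.4362. Dividing out (λ - (4.4362)) leaves approximately λ^2 + 0.4362λ + 18.9351. For λ^2 + 0.4362λ + 18.9351 the discriminant is -75.5501. It is negative, so the remaining roots are the complex-conjugate pair λ ≈ -0.2181 ± 4.346i. Their product equals the constant term, so |λ|^2 ≈ 18.9351 and |λ| ≈ 4.3514.
Thus the eigenvalues (to 4 decimals) are 4.4362 (modulus 4.4362); -0.2181 ± 4.346i (modulus 4.3514). The spectral radius is the largest modulus: r(A) ≈ 4.4362. (Cross-check: r(A) ≤ ||A||_2 ≈ 9.7752; equality holds whenever A is normal, though it can also hold for some non-normal A.)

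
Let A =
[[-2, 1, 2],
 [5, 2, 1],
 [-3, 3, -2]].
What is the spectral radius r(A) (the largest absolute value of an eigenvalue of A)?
r(A) ≈ 4.0512

The eigenvalues of A are the roots of its characteristic polynomial. With M = A (coefficients from the trace, the sum of principal 2x2 minors, and det A):
  p(λ) = det(λ I - M) = λ^3 + 2λ^2 - 6λ - 63.
No integer candidate from the rational root theorem (±divisors of 63) is a root, so the roots are irrational. The cubic discriminant is Δ = -90531 < 0, so there is one real root and a complex-conjugate pair. p(3) = -36 and p(4) = 9 have opposite signs, so a root lies in (3, 4); Newton's method refines it to λ ≈ 3.8386. Dividing out (λ - (3.8386)) leaves approximately λ^2 + 5.8386λ + 16.4122. For λ^2 + 5.8386λ + 16.4122 the discriminant is -31.5593. It is negative, so the remaining roots are the complex-conjugate pair λ ≈ -2.9193 ± 2.8089i. Their product equals the constant term, so |λ|^2 ≈ 16.4122 and |λ| ≈ 4.0512.
Thus the eigenvalues (to 4 decimals) are 3.8386 (modulus 3.8386); -2.9193 ± 2.8089i (modulus 4.0512). The spectral radius is the largest modulus: r(A) ≈ 4.0512. (Cross-check: r(A) ≤ ||A||_2 ≈ 6.2992; equality holds whenever A is normal, though it can also hold for some non-normal A.)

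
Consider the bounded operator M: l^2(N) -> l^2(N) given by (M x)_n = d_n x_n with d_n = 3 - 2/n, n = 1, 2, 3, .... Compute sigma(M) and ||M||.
sigma(M) = {3 - 2/n : n ≥ 1} ∪ {3}; ||M|| = 3

A bounded diagonal operator on l^2 with diagonal entries d_n has spectrum equal to the closure of {d_n : n ≥ 1}: every d_n is an eigenvalue (with eigenvector e_n), so {d_n} ⊂ sigma(M); the spectrum is closed, so its closure is too; and for lambda not in the closure, (M - lambda I) has bounded inverse (the diagonal entries 1/(d_n - lambda) are bounded). For our sequence d_n = 3 - 2/n, n = 1, 2, 3, ...:
  - {d_n} = {3 - 2/n : n ≥ 1}; the only limit point is 3
  - closure = {3 - 2/n : n ≥ 1} ∪ {3}
For the norm: a diagonal operator has ||M|| = sup_n |d_n|. Here d_n = 3 - 2/n increases monotonically from d_1 = 1 toward 3, with all terms in [1, 3); so sup_n |d_n| = 3 (the supremum is the limit, not attained). So ||M|| = 3.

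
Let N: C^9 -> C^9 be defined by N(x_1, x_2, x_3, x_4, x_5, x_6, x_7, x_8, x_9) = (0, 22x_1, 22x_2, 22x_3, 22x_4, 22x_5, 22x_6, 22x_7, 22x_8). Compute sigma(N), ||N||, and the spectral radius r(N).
sigma(N) = {0}; ||N|| = 22; r(N) = 0. (N is nilpotent with N^9 = 0.)

On C^9, N is a strictly lower-triangular matrix with 22 on the subdiagonal and zeros elsewhere, so its characteristic polynomial is lambda^9 and every eigenvalue is 0: sigma(N) = {0}. For the operator norm, N e_i = 22e_{i+1} for i = 1, ..., 8 and N e_9 = 0, so the singular values of N are 22 (with multiplicity 8) and 0; hence ||N|| = 22. The spectral radius r(N) = max|lambda| = 0. Note ||N|| > r(N) — characteristic of non-normal nilpotent operators. Indeed N^9 = 0.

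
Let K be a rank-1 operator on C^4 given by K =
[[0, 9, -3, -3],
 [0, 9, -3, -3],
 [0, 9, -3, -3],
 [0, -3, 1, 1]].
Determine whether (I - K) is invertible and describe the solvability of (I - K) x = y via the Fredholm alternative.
(I - K) is invertible (det(I - K) = -6 ≠ 0), so for every y in C^4 the equation (I - K) x = y has a unique solution.

K has rank 1, so it is an outer product K = u v^T: every row of K is a multiple of one row vector. Reading off the entries, u = (3, 3, 3, -1) and v = (0, 3, -1, -1) (row i of K equals u_i·v^T). A rank-one matrix u v^T satisfies K u = u (v·u) and kills the (3)-dimensional subspace v^⊥, so its characteristic polynomial is lambda^3 (lambda - v·u) with v·u = tr K = 7. Hence the eigenvalues of I - K are 1 (multiplicity 3) and 1 - (7) = -6, so det(I - K) = -6. (Direct check: I - K =
[[1, -9, 3, 3],
 [0, -8, 3, 3],
 [0, -9, 4, 3],
 [0, 3, -1, 0]]
has determinant -6.) The finite-dimensional Fredholm alternative says: either (I - K) is invertible, or ker(I - K) ≠ {0} and then range(I - K) = ker((I - K)^*)^⊥, with dim ker(I - K) = dim ker((I - K)^*). Since det(I - K) ≠ 0, 1 is not an eigenvalue of K and ker(I - K) = {0}, so we are in the first case: for every y there is a unique x = (I - K)^(-1) y. Explicitly, by the Sherman–Morrison formula, (I - u v^T)^(-1) = I + u v^T/(1 - v·u), i.e. (I - K)^(-1) = I + K/(-6).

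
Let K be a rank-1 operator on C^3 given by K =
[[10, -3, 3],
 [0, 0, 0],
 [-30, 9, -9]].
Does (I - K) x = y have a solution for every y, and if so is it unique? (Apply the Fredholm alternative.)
(I - K) is singular (det(I - K) = 0, i.e. 1 ∈ sigma(K)). (I - K) x = y is solvable iff y ⊥ ker((I - K)^*) = span{(10, -3, 3)}, i.e. iff 10y_1 - 3y_2 + 3y_3 = 0. When solvable, the solutions are x = y + c·(1, 0, -3), c arbitrary (ker(I - K) = span{(1, 0, -3)}, dimension 1).

K has rank 1, so it is an outer product K = u v^T: every row of K is a multiple of one row vector. Reading off the entries, u = (1, 0, -3) and v = (10, -3, 3) (row i of K equals u_i·v^T). A rank-one matrix u v^T satisfies K u = u (v·u) and kills the (2)-dimensional subspace v^⊥, so its characteristic polynomial is lambda^2 (lambda - v·u) with v·u = tr K = 1. Hence the eigenvalues of I - K are 1 (multiplicity 2) and 1 - (1) = 0, so det(I - K) = 0. (Direct check: I - K =
[[-9, 3, -3],
 [0, 1, 0],
 [30, -9, 10]]
has determinant 0.) So 1 is an eigenvalue of K and (I - K) is not invertible. The finite-dimensional Fredholm alternative says: either (I - K) is invertible, or ker(I - K) ≠ {0} and then range(I - K) = ker((I - K)^*)^⊥, with dim ker(I - K) = dim ker((I - K)^*). We are in the second case, so we need both kernels. Kernel of I - K: (I - K) u = u - u (v·u) = u - u = 0, so ker(I - K) = span{u} = span{(1, 0, -3)} (it is exactly 1-dimensional because rank(I - K) = 2). Kernel of the adjoint: K is real, so (I - K)^* = I - K^T = I - v u^T, and (I - v u^T) v = v - v (u·v) = 0; hence ker((I - K)^*) = span{v} = span{(10, -3, 3)}. Therefore (I - K) x = y is solvable iff <y, v> = 0, i.e. iff 10y_1 - 3y_2 + 3y_3 = 0. When this holds, K y = u (v·y) = 0, so (I - K) y = y and x = y is a particular solution; the full solution set is the line x = y + c·u = y + c·(1, 0, -3), c ∈ C.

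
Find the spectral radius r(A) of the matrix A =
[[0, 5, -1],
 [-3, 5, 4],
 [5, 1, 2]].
r(A) ≈ 6.6588

The eigenvalues of A are the roots of its characteristic polynomial. With M = A (coefficients from the trace, the sum of principal 2x2 minors, and det A):
  p(λ) = det(λ I - M) = λ^3 - 7λ^2 + 26λ - 158.
No integer candidate from the rational root theorem (±divisors of 158) is a root, so the roots are irrational. The cubic discriminant is Δ = -410376 < 0, so there is one real root and a complex-conjugate pair. p(6) = -38 and p(7) = 24 have opposite signs, so a root lies in (6, 7); Newton's method refines it to λ ≈ 6.6588. Dividing out (λ - (6.6588)) leaves approximately λ^2 - 0.3412λ + 23.728. For λ^2 - 0.3412λ + 23.728 the discriminant is -94.7956. It is negative, so the remaining roots are the complex-conjugate pair λ ≈ 0.1706 ± 4.8682i. Their product equals the constant term, so |λ|^2 ≈ 23.728 and |λ| ≈ 4.8711.
Thus the eigenvalues (to 4 decimals) are 6.6588 (modulus 6.6588); 0.1706 ± 4.8682i (modulus 4.8711). The spectral radius is the largest modulus: r(A) ≈ 6.6588. (Cross-check: r(A) ≤ ||A||_2 ≈ 7.886; equality holds whenever A is normal, though it can also hold for some non-normal A.)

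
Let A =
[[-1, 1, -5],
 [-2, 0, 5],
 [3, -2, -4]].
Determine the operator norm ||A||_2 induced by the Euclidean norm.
||A||_2 ≈ 8.4513 (= sqrt(largest eigenvalue of A^T A))

||A||_2 = sigma_max(A) = sqrt(lambda_max(A^T A)). Form the symmetric matrix M = A^T A =
[[14, -7, -17],
 [-7, 5, 3],
 [-17, 3, 66]].
Its characteristic polynomial (trace, sum of principal 2x2 minors, determinant of M give the coefficients) is
  p(λ) = det(λ I - M) = λ^3 - 85λ^2 + 977λ - 529.
No integer candidate from the rational root theorem (±divisors of 529) is a root, so the roots are irrational. The cubic discriminant is Δ = 2649882976 > 0, so there are three distinct real roots. p(0) = -529 and p(1) = 364 have opposite signs, so a root lies in (0, 1); Newton's method refines it to λ ≈ 0.5695. p(13) = 4 and p(14) = -767 have opposite signs, so a root lies in (13, 14); Newton's method refines it to λ ≈ 13.0055. p(71) = -1736 and p(72) = 2423 have opposite signs, so a root lies in (71, 72); Newton's method refines it to λ ≈ 71.425. Check (Vieta): the three roots sum to 85, matching tr M = 85.
So the eigenvalues of A^T A are ≈ 0.5695, 13.0055, 71.425 (all ≥ 0, as they must be for A^T A). The largest is λ_max ≈ 71.425, hence ||A||_2 = sqrt(λ_max) ≈ 8.4513.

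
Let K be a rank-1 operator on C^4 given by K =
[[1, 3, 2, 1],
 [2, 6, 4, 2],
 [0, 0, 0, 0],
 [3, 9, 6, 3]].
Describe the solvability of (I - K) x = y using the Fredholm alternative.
(I - K) is invertible (det(I - K) = -9 ≠ 0), so for every y in C^4 the equation (I - K) x = y has a unique solution.

K has rank 1, so it is an outer product K = u v^T: every row of K is a multiple of one row vector. Reading off the entries, u = (1, 2, 0, 3) and v = (1, 3, 2, 1) (row i of K equals u_i·v^T). A rank-one matrix u v^T satisfies K u = u (v·u) and kills the (3)-dimensional subspace v^⊥, so its characteristic polynomial is lambda^3 (lambda - v·u) with v·u = tr K = 10. Hence the eigenvalues of I - K are 1 (multiplicity 3) and 1 - (10) = -9, so det(I - K) = -9. (Direct check: I - K =
[[0, -3, -2, -1],
 [-2, -5, -4, -2],
 [0, 0, 1, 0],
 [-3, -9, -6, -2]]
has determinant -9.) The finite-dimensional Fredholm alternative says: either (I - K) is invertible, or ker(I - K) ≠ {0} and then range(I - K) = ker((I - K)^*)^⊥, with dim ker(I - K) = dim ker((I - K)^*). Since det(I - K) ≠ 0, 1 is not an eigenvalue of K and ker(I - K) = {0}, so we are in the first case: for every y there is a unique x = (I - K)^(-1) y. Explicitly, by the Sherman–Morrison formula, (I - u v^T)^(-1) = I + u v^T/(1 - v·u), i.e. (I - K)^(-1) = I + K/(-9).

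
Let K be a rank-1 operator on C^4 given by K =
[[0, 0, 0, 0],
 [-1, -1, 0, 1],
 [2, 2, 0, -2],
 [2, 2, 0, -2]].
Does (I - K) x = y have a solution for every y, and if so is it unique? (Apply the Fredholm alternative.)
(I - K) is invertible (det(I - K) = 4 ≠ 0), so for every y in C^4 the equation (I - K) x = y has a unique solution.

K has rank 1, so it is an outer product K = u v^T: every row of K is a multiple of one row vector. Reading off the entries, u = (0, -1, 2, 2) and v = (1, 1, 0, -1) (row i of K equals u_i·v^T). A rank-one matrix u v^T satisfies K u = u (v·u) and kills the (3)-dimensional subspace v^⊥, so its characteristic polynomial is lambda^3 (lambda - v·u) with v·u = tr K = -3. Hence the eigenvalues of I - K are 1 (multiplicity 3) and 1 - (-3) = 4, so det(I - K) = 4. (Direct check: I - K =
[[1, 0, 0, 0],
 [1, 2, 0, -1],
 [-2, -2, 1, 2],
 [-2, -2, 0, 3]]
has determinant 4.) The finite-dimensional Fredholm alternative says: either (I - K) is invertible, or ker(I - K) ≠ {0} and then range(I - K) = ker((I - K)^*)^⊥, with dim ker(I - K) = dim ker((I - K)^*). Since det(I - K) ≠ 0, 1 is not an eigenvalue of K and ker(I - K) = {0}, so we are in the first case: for every y there is a unique x = (I - K)^(-1) y. Explicitly, by the Sherman–Morrison formula, (I - u v^T)^(-1) = I + u v^T/(1 - v·u), i.e. (I - K)^(-1) = I + K/(4).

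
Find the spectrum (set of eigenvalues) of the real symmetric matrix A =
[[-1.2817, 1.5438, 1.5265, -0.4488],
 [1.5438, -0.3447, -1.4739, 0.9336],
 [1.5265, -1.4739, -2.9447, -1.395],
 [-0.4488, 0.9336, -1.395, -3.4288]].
sigma(A) ≈ {-5, -4, 0, 1}

A is real symmetric, so its spectrum consists of real eigenvalues. Expanding the characteristic polynomial of the displayed matrix gives
  det(λ I - A) = p(λ) = λ^4 + (8)λ^3 + (11)λ^2 + (-20)λ + (0).
Solving p(λ) = 0 yields eigenvalues ≈ -5, -4, 0, 1. (A is shown rounded to 4 decimals, so these recover the underlying integer eigenvalues to within that precision.)
Verification: the trace of A = -8 equals the sum of eigenvalues -8, and det(A) ≈ 0.0001 matches the eigenvalue product 0.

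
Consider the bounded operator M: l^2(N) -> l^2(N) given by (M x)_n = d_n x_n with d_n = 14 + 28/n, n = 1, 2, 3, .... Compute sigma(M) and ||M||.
sigma(M) = {14 + 28/n : n ≥ 1} ∪ {14}; ||M|| = 42

A bounded diagonal operator on l^2 with diagonal entries d_n has spectrum equal to the closure of {d_n : n ≥ 1}: every d_n is an eigenvalue (with eigenvector e_n), so {d_n} ⊂ sigma(M); the spectrum is closed, so its closure is too; and for lambda not in the closure, (M - lambda I) has bounded inverse (the diagonal entries 1/(d_n - lambda) are bounded). For our sequence d_n = 14 + 28/n, n = 1, 2, 3, ...:
  - {d_n} = {14 + 28/n : n ≥ 1}; the only limit point is 14
  - closure = {14 + 28/n : n ≥ 1} ∪ {14}
For the norm: a diagonal operator has ||M|| = sup_n |d_n|. Here d_n = 14 + 28/n is positive and decreasing, so sup_n |d_n| = d_1 = 14 + 28 = 42. So ||M|| = 42.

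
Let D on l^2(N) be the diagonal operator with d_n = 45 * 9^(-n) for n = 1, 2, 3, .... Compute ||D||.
||D|| = 5 (attained at n = 1)

For D diagonal, ||D|| = sup_n |d_n|. The sequence d_n = 45 * 9^(-n) is positive and strictly decreasing (ratio 9^(-1) < 1), so the supremum is d_1 = 45/9 = 5. Hence ||D|| = 5.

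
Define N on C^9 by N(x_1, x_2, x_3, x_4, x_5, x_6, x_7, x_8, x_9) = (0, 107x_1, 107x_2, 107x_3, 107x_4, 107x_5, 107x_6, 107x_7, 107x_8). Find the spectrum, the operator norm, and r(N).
sigma(N) = {0}; ||N|| = 107; r(N) = 0. (N is nilpotent with N^9 = 0.)

On C^9, N is a strictly lower-triangular matrix with 107 on the subdiagonal and zeros elsewhere, so its characteristic polynomial is lambda^9 and every eigenvalue is 0: sigma(N) = {0}. For the operator norm, N e_i = 107e_{i+1} for i = 1, ..., 8 and N e_9 = 0, so the singular values of N are 107 (with multiplicity 8) and 0; hence ||N|| = 107. The spectral radius r(N) = max|lambda| = 0. Note ||N|| > r(N) — characteristic of non-normal nilpotent operators. Indeed N^9 = 0.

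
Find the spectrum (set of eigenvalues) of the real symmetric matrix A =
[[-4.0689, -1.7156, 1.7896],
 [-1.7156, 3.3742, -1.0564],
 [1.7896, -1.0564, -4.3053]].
sigma(A) ≈ {-6, -3, 4}

A is real symmetric, so its spectrum consists of real eigenvalues. Expanding the characteristic polynomial of the displayed matrix gives
  det(λ I - A) = p(λ) = λ^3 + (5)λ^2 + (-18)λ + (-72.0016).
Solving p(λ) = 0 yields eigenvalues ≈ -6, -3, 4. (A is shown rounded to 4 decimals, so these recover the underlying integer eigenvalues to within that precision.)
Verification: the trace of A = -5 equals the sum of eigenvalues -5, and det(A) ≈ 72.0016 matches the eigenvalue product 72.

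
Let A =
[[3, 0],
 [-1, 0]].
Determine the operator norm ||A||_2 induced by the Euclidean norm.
||A||_2 = sqrt(10) ≈ 3.1623 (= sqrt(largest eigenvalue of A^T A))

||A||_2 = sigma_max(A) = sqrt(lambda_max(A^T A)). Form the symmetric matrix M = A^T A =
[[10, 0],
 [0, 0]].
Its characteristic polynomial (trace, determinant of M give the coefficients) is
  p(λ) = det(λ I - M) = λ^2 - 10λ.
For λ^2 - 10λ the discriminant is 100. It is a perfect square (10^2), so the roots are rational: λ = (10 ± 10)/2 = 10, 0.
So the eigenvalues of A^T A are ≈ 0, 10 (all ≥ 0, as they must be for A^T A). The largest is λ_max = 10, hence ||A||_2 = sqrt(λ_max) = sqrt(10) ≈ 3.1623.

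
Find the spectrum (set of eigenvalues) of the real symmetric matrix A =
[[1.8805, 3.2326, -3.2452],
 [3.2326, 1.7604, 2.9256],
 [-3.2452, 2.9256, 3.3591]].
sigma(A) ≈ {-4, 5, 6}

A is real symmetric, so its spectrum consists of real eigenvalues. Expanding the characteristic polynomial of the displayed matrix gives
  det(λ I - A) = p(λ) = λ^3 + (-7)λ^2 + (-14)λ + (119.9979).
Solving p(λ) = 0 yields eigenvalues ≈ -4, 5, 6. (A is shown rounded to 4 decimals, so these recover the underlying integer eigenvalues to within that precision.)
Verification: the trace of A = 7 equals the sum of eigenvalues 7, and det(A) ≈ -119.9979 matches the eigenvalue product -120.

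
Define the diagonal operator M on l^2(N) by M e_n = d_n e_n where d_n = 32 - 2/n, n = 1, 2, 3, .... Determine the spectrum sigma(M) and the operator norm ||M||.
sigma(M) = {32 - 2/n : n ≥ 1} ∪ {32}; ||M|| = 32

A bounded diagonal operator on l^2 with diagonal entries d_n has spectrum equal to the closure of {d_n : n ≥ 1}: every d_n is an eigenvalue (with eigenvector e_n), so {d_n} ⊂ sigma(M); the spectrum is closed, so its closure is too; and for lambda not in the closure, (M - lambda I) has bounded inverse (the diagonal entries 1/(d_n - lambda) are bounded). For our sequence d_n = 32 - 2/n, n = 1, 2, 3, ...:
  - {d_n} = {32 - 2/n : n ≥ 1}; the only limit point is 32
  - closure = {32 - 2/n : n ≥ 1} ∪ {32}
For the norm: a diagonal operator has ||M|| = sup_n |d_n|. Here d_n = 32 - 2/n increases monotonically from d_1 = 30 toward 32, with all terms in [30, 32); so sup_n |d_n| = 32 (the supremum is the limit, not attained). So ||M|| = 32.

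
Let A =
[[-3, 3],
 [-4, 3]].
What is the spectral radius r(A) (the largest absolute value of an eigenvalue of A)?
r(A) = sqrt(3) ≈ 1.7321

The eigenvalues of A are the roots of its characteristic polynomial. With M = A (coefficients from the trace and determinant):
  p(λ) = det(λ I - M) = λ^2 + 3.
For λ^2 + 3 the discriminant is -12. It is negative, so the roots are the complex-conjugate pair λ = 0 ± (sqrt(12)/2) i ≈ 0 ± 1.7321i. For a conjugate pair the product of the roots equals the constant term, so |λ|^2 = 3 and |λ| = sqrt(3) ≈ 1.7321.
Thus the eigenvalues (to 4 decimals) are 0 ± 1.7321i (modulus 1.7321). The spectral radius is the largest modulus: r(A) = sqrt(3) ≈ 1.7321. (Cross-check: r(A) ≤ ||A||_2 ≈ 6.5414; equality holds whenever A is normal, though it can also hold for some non-normal A.)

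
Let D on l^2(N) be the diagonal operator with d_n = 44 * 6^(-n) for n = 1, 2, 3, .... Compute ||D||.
||D|| = 22/3 (attained at n = 1)

For D diagonal, ||D|| = sup_n |d_n|. The sequence d_n = 44 * 6^(-n) is positive and strictly decreasing (ratio 6^(-1) < 1), so the supremum is d_1 = 44/6 = 22/3. Hence ||D|| = 22/3.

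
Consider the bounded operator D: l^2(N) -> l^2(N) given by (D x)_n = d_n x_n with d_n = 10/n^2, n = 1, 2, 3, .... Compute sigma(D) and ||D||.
sigma(D) = {10/n^2 : n ≥ 1} ∪ {0}; ||D|| = 10

A bounded diagonal operator on l^2 with diagonal entries d_n has spectrum equal to the closure of {d_n : n ≥ 1}: every d_n is an eigenvalue (with eigenvector e_n), so {d_n} ⊂ sigma(D); the spectrum is closed, so its closure is too; and for lambda not in the closure, (D - lambda I) has bounded inverse (the diagonal entries 1/(d_n - lambda) are bounded). For our sequence d_n = 10/n^2, n = 1, 2, 3, ...:
  - {d_n} = {10/n^2 : n ≥ 1}; the only limit point is 0
  - closure = {10/n^2 : n ≥ 1} ∪ {0}
For the norm: a diagonal operator has ||D|| = sup_n |d_n|. Here d_n = 10/n^2 is positive and decreasing, so sup_n |d_n| = d_1 = 10. So ||D|| = 10.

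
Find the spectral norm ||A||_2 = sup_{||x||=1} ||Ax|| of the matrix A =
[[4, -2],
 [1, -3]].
||A||_2 = sqrt((30 + sqrt(500))/2) ≈ 5.1167 (= sqrt(largest eigenvalue of A^T A))

||A||_2 = sigma_max(A) = sqrt(lambda_max(A^T A)). Form the symmetric matrix M = A^T A =
[[17, -11],
 [-11, 13]].
Its characteristic polynomial (trace, determinant of M give the coefficients) is
  p(λ) = det(λ I - M) = λ^2 - 30λ + 100.
For λ^2 - 30λ + 100 the discriminant is 500. It is nonnegative but not a perfect square, so the roots are real and irrational: λ = (30 ± sqrt(500))/2 ≈ 26.1803, 3.8197.
So the eigenvalues of A^T A are ≈ 3.8197, 26.1803 (all ≥ 0, as they must be for A^T A). The largest is λ_max = (30 + sqrt(500))/2 ≈ 26.1803, hence ||A||_2 = sqrt(λ_max) = sqrt((30 + sqrt(500))/2) ≈ 5.1167.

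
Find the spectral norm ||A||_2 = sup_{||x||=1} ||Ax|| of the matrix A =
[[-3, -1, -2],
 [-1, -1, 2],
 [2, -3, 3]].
||A||_2 ≈ 5.4192 (= sqrt(largest eigenvalue of A^T A))

||A||_2 = sigma_max(A) = sqrt(lambda_max(A^T A)). Form the symmetric matrix M = A^T A =
[[14, -2, 10],
 [-2, 11, -9],
 [10, -9, 17]].
Its characteristic polynomial (trace, sum of principal 2x2 minors, determinant of M give the coefficients) is
  p(λ) = det(λ I - M) = λ^3 - 42λ^2 + 394λ - 676.
No integer candidate from the rational root theorem (±divisors of 676) is a root, so the roots are irrational. The cubic discriminant is Δ = 17868128 > 0, so there are three distinct real roots. p(2) = -48 and p(3) = 155 have opposite signs, so a root lies in (2, 3); Newton's method refines it to λ ≈ 2.2082. p(10) = 64 and p(11) = -93 have opposite signs, so a root lies in (10, 11); Newton's method refines it to λ ≈ 10.4241. p(29) = -183 and p(30) = 344 have opposite signs, so a root lies in (29, 30); Newton's method refines it to λ ≈ 29.3677. Check (Vieta): the three roots sum to 42, matching tr M = 42.
So the eigenvalues of A^T A are ≈ 2.2082, 10.4241, 29.3677 (all ≥ 0, as they must be for A^T A). The largest is λ_max ≈ 29.3677, hence ||A||_2 = sqrt(λ_max) ≈ 5.4192.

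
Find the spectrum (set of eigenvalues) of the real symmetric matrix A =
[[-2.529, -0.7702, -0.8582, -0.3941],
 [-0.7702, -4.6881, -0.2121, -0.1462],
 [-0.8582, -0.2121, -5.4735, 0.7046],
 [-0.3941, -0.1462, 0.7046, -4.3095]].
sigma(A) ≈ {-6, -5, -4, -2}

A is real symmetric, so its spectrum consists of real eigenvalues. Expanding the characteristic polynomial of the displayed matrix gives
  det(λ I - A) = p(λ) = λ^4 + (17)λ^3 + (104.0013)λ^2 + (268.0053)λ + (240.0068).
Solving p(λ) = 0 yields eigenvalues ≈ -6, -5, -4, -2. (A is shown rounded to 4 decimals, so these recover the underlying integer eigenvalues to within that precision.)
Verification: the trace of A = -17 equals the sum of eigenvalues -17, and det(A) ≈ 240.0068 matches the eigenvalue product 240.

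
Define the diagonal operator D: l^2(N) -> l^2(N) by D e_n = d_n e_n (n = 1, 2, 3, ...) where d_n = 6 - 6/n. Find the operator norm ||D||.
||D|| = 6

For a diagonal operator on l^2 with entries d_n, ||D|| = sup_n |d_n|. Here d_1 = 0, d_2 = 3, ..., and d_n = 6 - 6/n increases monotonically toward 6. All terms lie in [0, 6), so |d_n| = d_n and the supremum is the limit 6, which is not attained by any individual d_n. Hence ||D|| = 6.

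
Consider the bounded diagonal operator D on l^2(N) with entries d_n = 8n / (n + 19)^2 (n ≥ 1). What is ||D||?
||D|| = 2/19 (attained at n = 19)

For D diagonal, ||D|| = sup_n |d_n|. Treat f(x) = 8x / (x + 19)^2 for real x > 0. By the quotient rule, f'(x) = 8(19 - x)/(x + 19)^3, which is positive for x < 19 and negative for x > 19. So f has a unique maximum at x = 19, and since 19 is a positive integer, the supremum over n ≥ 1 is attained at n = 19: d_19 = 8·19/(19 + 19)^2 = 8·19/1444 = 2/19. Hence ||D|| = 2/19.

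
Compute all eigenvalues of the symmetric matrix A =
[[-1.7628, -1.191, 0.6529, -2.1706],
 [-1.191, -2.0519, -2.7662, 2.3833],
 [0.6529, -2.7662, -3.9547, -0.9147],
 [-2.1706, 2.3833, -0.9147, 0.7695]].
sigma(A) ≈ {-6, -3, -2, 4}

A is real symmetric, so its spectrum consists of real eigenvalues. Expanding the characteristic polynomial of the displayed matrix gives
  det(λ I - A) = p(λ) = λ^4 + (7)λ^3 + (-8)λ^2 + (-107.9986)λ + (-143.9953).
Solving p(λ) = 0 yields eigenvalues ≈ -6, -3, -2, 4. (A is shown rounded to 4 decimals, so these recover the underlying integer eigenvalues to within that precision.)
Verification: the trace of A = -7 equals the sum of eigenvalues -7, and det(A) ≈ -143.9953 matches the eigenvalue product -144.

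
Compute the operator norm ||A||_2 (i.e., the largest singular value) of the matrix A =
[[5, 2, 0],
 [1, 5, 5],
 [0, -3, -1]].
||A||_2 ≈ 8.1341 (= sqrt(largest eigenvalue of A^T A))

||A||_2 = sigma_max(A) = sqrt(lambda_max(A^T A)). Form the symmetric matrix M = A^T A =
[[26, 15, 5],
 [15, 38, 28],
 [5, 28, 26]].
Its characteristic polynomial (trace, sum of principal 2x2 minors, determinant of M give the coefficients) is
  p(λ) = det(λ I - M) = λ^3 - 90λ^2 + 1618λ - 2704.
No integer candidate from the rational root theorem (±divisors of 2704) is a root, so the roots are irrational. The cubic discriminant is Δ = 3267319280 > 0, so there are three distinct real roots. p(1) = -1175 and p(2) = 180 have opposite signs, so a root lies in (1, 2); Newton's method refines it to λ ≈ 1.8596. p(21) = 845 and p(22) = -20 have opposite signs, so a root lies in (21, 22); Newton's method refines it to λ ≈ 21.9775. p(66) = -460 and p(67) = 2455 have opposite signs, so a root lies in (66, 67); Newton's method refines it to λ ≈ 66.1629. Check (Vieta): the three roots sum to 90, matching tr M = 90.
So the eigenvalues of A^T A are ≈ 1.8596, 21.9775, 66.1629 (all ≥ 0, as they must be for A^T A). The largest is λ_max ≈ 66.1629, hence ||A||_2 = sqrt(λ_max) ≈ 8.1341.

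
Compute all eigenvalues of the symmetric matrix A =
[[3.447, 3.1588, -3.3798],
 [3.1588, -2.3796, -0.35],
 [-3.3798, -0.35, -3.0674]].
sigma(A) ≈ {-5, -3, 6}

A is real symmetric, so its spectrum consists of real eigenvalues. Expanding the characteristic polynomial of the displayed matrix gives
  det(λ I - A) = p(λ) = λ^3 + (2)λ^2 + (-33)λ + (-90).
Solving p(λ) = 0 yields eigenvalues ≈ -5, -3, 6. (A is shown rounded to 4 decimals, so these recover the underlying integer eigenvalues to within that precision.)
Verification: the trace of A = -2 equals the sum of eigenvalues -2, and det(A) ≈ 90.0002 matches the eigenvalue product 90.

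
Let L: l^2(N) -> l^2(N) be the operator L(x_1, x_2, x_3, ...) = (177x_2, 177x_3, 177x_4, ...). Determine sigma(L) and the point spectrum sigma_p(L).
sigma(L) = closed disk {z in C : |z| ≤ 177}; sigma_p(L) = open disk {z in C : |z| < 177}

Note L = 177·V where V is the unit left shift (V x)_k = x_{k+1}; so sigma(L) = 177·sigma(V) and ||L|| = 177||V||. ||L x||^2 = 31329sum_{k≥2} |x_k|^2 ≤ 31329||x||^2, with equality on {x : x_1 = 0}, so ||L|| = 177. For any lambda with |lambda| < 177, set r = lambda/177 (|r| < 1); the vector x = (1, r, r^2, ...) is in l^2 and satisfies L x = 177(r, r^2, ...) = lambda x, so lambda is an eigenvalue. On the boundary |lambda| = 177 the geometric series diverges, so no l^2 eigenvector exists, but these lambda lie in the approximate point spectrum. Hence sigma(L) is the closed disk of radius 177 and sigma_p(L) is the open disk.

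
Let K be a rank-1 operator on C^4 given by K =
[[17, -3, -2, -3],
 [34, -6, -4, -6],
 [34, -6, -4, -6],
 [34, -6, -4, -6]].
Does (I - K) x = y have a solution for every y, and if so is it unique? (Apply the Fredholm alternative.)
(I - K) is singular (det(I - K) = 0, i.e. 1 ∈ sigma(K)). (I - K) x = y is solvable iff y ⊥ ker((I - K)^*) = span{(17, -3, -2, -3)}, i.e. iff 17y_1 - 3y_2 - 2y_3 - 3y_4 = 0. When solvable, the solutions are x = y + c·(1, 2, 2, 2), c arbitrary (ker(I - K) = span{(1, 2, 2, 2)}, dimension 1).

K has rank 1, so it is an outer product K = u v^T: every row of K is a multiple of one row vector. Reading off the entries, u = (1, 2, 2, 2) and v = (17, -3, -2, -3) (row i of K equals u_i·v^T). A rank-one matrix u v^T satisfies K u = u (v·u) and kills the (3)-dimensional subspace v^⊥, so its characteristic polynomial is lambda^3 (lambda - v·u) with v·u = tr K = 1. Hence the eigenvalues of I - K are 1 (multiplicity 3) and 1 - (1) = 0, so det(I - K) = 0. (Direct check: I - K =
[[-16, 3, 2, 3],
 [-34, 7, 4, 6],
 [-34, 6, 5, 6],
 [-34, 6, 4, 7]]
has determinant 0.) So 1 is an eigenvalue of K and (I - K) is not invertible. The finite-dimensional Fredholm alternative says: either (I - K) is invertible, or ker(I - K) ≠ {0} and then range(I - K) = ker((I - K)^*)^⊥, with dim ker(I - K) = dim ker((I - K)^*). We are in the second case, so we need both kernels. Kernel of I - K: (I - K) u = u - u (v·u) = u - u = 0, so ker(I - K) = span{u} = span{(1, 2, 2, 2)} (it is exactly 1-dimensional because rank(I - K) = 3). Kernel of the adjoint: K is real, so (I - K)^* = I - K^T = I - v u^T, and (I - v u^T) v = v - v (u·v) = 0; hence ker((I - K)^*) = span{v} = span{(17, -3, -2, -3)}. Therefore (I - K) x = y is solvable iff <y, v> = 0, i.e. iff 17y_1 - 3y_2 - 2y_3 - 3y_4 = 0. When this holds, K y = u (v·y) = 0, so (I - K) y = y and x = y is a particular solution; the full solution set is the line x = y + c·u = y + c·(1, 2, 2, 2), c ∈ C.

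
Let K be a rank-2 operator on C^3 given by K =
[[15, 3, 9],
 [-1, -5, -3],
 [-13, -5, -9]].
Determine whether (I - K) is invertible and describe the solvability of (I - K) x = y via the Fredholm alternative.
(I - K) is invertible (det(I - K) = -60 ≠ 0), so for every y in C^3 the equation (I - K) x = y has a unique solution.

K has rank 2 and factors as K = U V^T = u1 v1^T + u2 v2^T with u1 = (-3, 1, 3), v1 = (-3, -3, -3), u2 = (-3, -1, 2), v2 = (-2, 2, 0) (multiplying out reproduces the displayed K). The nonzero eigenvalues of U V^T coincide with those of the 2 x 2 matrix G = V^T U = [[v1·u1, v1·u2], [v2·u1, v2·u2]] = [[-3, 6], [8, 4]], and by the Sylvester determinant identity det(I_3 - U V^T) = det(I_2 - V^T U) = det([[4, -6], [-8, -3]]) = (4)(-3) - (-6)(-8) = -60. (Direct check: I - K =
[[-14, -3, -9],
 [1, 6, 3],
 [13, 5, 10]]
has determinant -60.) The finite-dimensional Fredholm alternative says: either (I - K) is invertible, or ker(I - K) ≠ {0} and then range(I - K) = ker((I - K)^*)^⊥, with dim ker(I - K) = dim ker((I - K)^*). Since det(I - K) ≠ 0, 1 is not an eigenvalue of K and ker(I - K) = {0}, so we are in the first case: for every y there is a unique x = (I - K)^(-1) y. (Explicitly, by the Woodbury identity, (I - U V^T)^(-1) = I + U (I_2 - G)^(-1) V^T.)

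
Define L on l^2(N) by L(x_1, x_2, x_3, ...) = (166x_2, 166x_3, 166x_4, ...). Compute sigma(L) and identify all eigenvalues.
sigma(L) = closed disk {z in C : |z| ≤ 166}; sigma_p(L) = open disk {z in C : |z| < 166}

Note L = 166·V where V is the unit left shift (V x)_k = x_{k+1}; so sigma(L) = 166·sigma(V) and ||L|| = 166||V||. ||L x||^2 = 27556sum_{k≥2} |x_k|^2 ≤ 27556||x||^2, with equality on {x : x_1 = 0}, so ||L|| = 166. For any lambda with |lambda| < 166, set r = lambda/166 (|r| < 1); the vector x = (1, r, r^2, ...) is in l^2 and satisfies L x = 166(r, r^2, ...) = lambda x, so lambda is an eigenvalue. On the boundary |lambda| = 166 the geometric series diverges, so no l^2 eigenvector exists, but these lambda lie in the approximate point spectrum. Hence sigma(L) is the closed disk of radius 166 and sigma_p(L) is the open disk.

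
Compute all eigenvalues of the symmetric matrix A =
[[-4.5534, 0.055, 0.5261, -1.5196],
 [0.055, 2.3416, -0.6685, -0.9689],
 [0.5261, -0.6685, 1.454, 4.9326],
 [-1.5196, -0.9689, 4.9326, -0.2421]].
sigma(A) ≈ {-6, -3, 2, 6}

A is real symmetric, so its spectrum consists of real eigenvalues. Expanding the characteristic polynomial of the displayed matrix gives
  det(λ I - A) = p(λ) = λ^4 + (1)λ^3 + (-42)λ^2 + (-36)λ + (215.9981).
Solving p(λ) = 0 yields eigenvalues ≈ -6, -3, 2, 6. (A is shown rounded to 4 decimals, so these recover the underlying integer eigenvalues to within that precision.)
Verification: the trace of A = -1 equals the sum of eigenvalues -1, and det(A) ≈ 215.9981 matches the eigenvalue product 216.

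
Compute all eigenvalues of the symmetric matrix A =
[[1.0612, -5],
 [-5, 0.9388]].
sigma(A) ≈ {-4, 6}

A is real symmetric, so its spectrum consists of real eigenvalues. Expanding the characteristic polynomial of the displayed matrix gives
  det(λ I - A) = p(λ) = λ^2 + (-2)λ + (-24).
Solving p(λ) = 0 yields eigenvalues ≈ -4, 6. (A is shown rounded to 4 decimals, so these recover the underlying integer eigenvalues to within that precision.)
Verification: the trace of A = 2 equals the sum of eigenvalues 2, and det(A) ≈ -23.9997 matches the eigenvalue product -24.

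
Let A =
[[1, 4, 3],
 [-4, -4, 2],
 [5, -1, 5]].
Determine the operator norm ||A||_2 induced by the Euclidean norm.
||A||_2 ≈ 7.9974 (= sqrt(largest eigenvalue of A^T A))

||A||_2 = sigma_max(A) = sqrt(lambda_max(A^T A)). Form the symmetric matrix M = A^T A =
[[42, 15, 20],
 [15, 33, -1],
 [20, -1, 38]].
Its characteristic polynomial (trace, sum of principal 2x2 minors, determinant of M give the coefficients) is
  p(λ) = det(λ I - M) = λ^3 - 113λ^2 + 3610λ - 30276.
No integer candidate from the rational root theorem (±divisors of 30276) is a root, so the roots are irrational. The cubic discriminant is Δ = 1042382100 > 0, so there are three distinct real roots. p(13) = -246 and p(14) = 860 have opposite signs, so a root lies in (13, 14); Newton's method refines it to λ ≈ 13.2114. p(35) = 524 and p(36) = -108 have opposite signs, so a root lies in (35, 36); Newton's method refines it to λ ≈ 35.8305. p(63) = -1296 and p(64) = 60 have opposite signs, so a root lies in (63, 64); Newton's method refines it to λ ≈ 63.9581. Check (Vieta): the three roots sum to 113, matching tr M = 113.
So the eigenvalues of A^T A are ≈ 13.2114, 35.8305, 63.9581 (all ≥ 0, as they must be for A^T A). The largest is λ_max ≈ 63.9581, hence ||A||_2 = sqrt(λ_max) ≈ 7.9974.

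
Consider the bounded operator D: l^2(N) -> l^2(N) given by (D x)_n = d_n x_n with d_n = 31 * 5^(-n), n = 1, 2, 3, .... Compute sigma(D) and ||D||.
sigma(D) = {31 * 5^(-n) : n ≥ 1} ∪ {0}; ||D|| = 31/5

A bounded diagonal operator on l^2 with diagonal entries d_n has spectrum equal to the closure of {d_n : n ≥ 1}: every d_n is an eigenvalue (with eigenvector e_n), so {d_n} ⊂ sigma(D); the spectrum is closed, so its closure is too; and for lambda not in the closure, (D - lambda I) has bounded inverse (the diagonal entries 1/(d_n - lambda) are bounded). For our sequence d_n = 31 * 5^(-n), n = 1, 2, 3, ...:
  - {d_n} = {31 * 5^(-n) : n ≥ 1}; the only limit point is 0
  - closure = {31 * 5^(-n) : n ≥ 1} ∪ {0}
For the norm: a diagonal operator has ||D|| = sup_n |d_n|. Here d_n = 31 * 5^(-n) is positive and decreasing, so sup_n |d_n| = d_1 = 31/5. So ||D|| = 31/5.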